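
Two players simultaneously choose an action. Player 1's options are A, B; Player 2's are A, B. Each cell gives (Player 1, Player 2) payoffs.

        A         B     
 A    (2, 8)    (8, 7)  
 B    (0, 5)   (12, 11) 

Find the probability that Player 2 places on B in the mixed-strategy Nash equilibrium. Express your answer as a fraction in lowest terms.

Player 2's mix q on A must make Player 1 indifferent between A and B.
Player 1's payoff from A: 2q + 8(1−q). From B: 0q + 12(1−q).
Set equal: 2q = 4(1−q) → q = 4/6 = 2/3.
Probability on B is 1 − 2/3 = 1/3.

1/3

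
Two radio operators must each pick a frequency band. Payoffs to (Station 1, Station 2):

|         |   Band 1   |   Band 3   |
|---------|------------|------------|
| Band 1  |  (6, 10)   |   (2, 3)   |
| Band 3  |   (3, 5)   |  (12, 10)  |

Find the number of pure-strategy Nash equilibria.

Both Band 1: Station 1 gets 6 (best alternative 3); Station 2 gets 10 (best alternative 3). Neither deviates — NE.
Both Band 3: Station 1 gets 12 (best alternative 2); Station 2 gets 10 (best alternative 5). Neither deviates — NE.
(Band 1, Band 3) is not a NE: Station 1 would switch to Band 3 (12 > 2).
No other cell survives both best-response checks, so there are 2 pure NE.

2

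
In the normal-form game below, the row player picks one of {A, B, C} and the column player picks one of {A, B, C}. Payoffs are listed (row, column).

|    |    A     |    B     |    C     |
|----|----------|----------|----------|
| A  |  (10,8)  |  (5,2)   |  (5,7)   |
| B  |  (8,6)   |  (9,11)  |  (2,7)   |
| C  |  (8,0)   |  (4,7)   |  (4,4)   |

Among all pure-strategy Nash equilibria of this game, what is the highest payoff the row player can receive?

Both A is a pure NE (the row player: 10 ≥ 8; the column player: 8 ≥ 7). The row player gets 10.
Both B is a pure NE (the row player: 9 ≥ 5; the column player: 11 ≥ 7). The row player gets 9.
Every other cell has a profitable deviation for at least one player. Highest of {10, 9} is 10.

10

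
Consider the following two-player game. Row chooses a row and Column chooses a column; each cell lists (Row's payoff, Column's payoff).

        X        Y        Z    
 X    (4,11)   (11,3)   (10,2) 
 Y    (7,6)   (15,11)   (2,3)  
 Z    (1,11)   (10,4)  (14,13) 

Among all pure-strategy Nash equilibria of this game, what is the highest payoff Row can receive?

Both Y is a pure NE (Row: 15 ≥ 11; Column: 11 ≥ 6). Row gets 15.
Both Z is a pure NE (Row: 14 ≥ 10; Column: 13 ≥ 11). Row gets 14.
Every other cell has a profitable deviation for at least one player. Highest of {15, 14} is 15.

15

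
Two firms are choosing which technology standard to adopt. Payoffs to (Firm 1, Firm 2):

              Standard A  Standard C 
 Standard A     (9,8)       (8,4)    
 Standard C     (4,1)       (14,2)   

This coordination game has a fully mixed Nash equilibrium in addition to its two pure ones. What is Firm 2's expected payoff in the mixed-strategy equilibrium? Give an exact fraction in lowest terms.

Firm 1 mixes with probability p on Standard A, chosen so Firm 2 is indifferent: 8p + 1(1−p) = 4p + 2(1−p) gives p = 1/5.
Firm 2's expected payoff is 8·1/5 + 1·4/5 = 12/5.

12/5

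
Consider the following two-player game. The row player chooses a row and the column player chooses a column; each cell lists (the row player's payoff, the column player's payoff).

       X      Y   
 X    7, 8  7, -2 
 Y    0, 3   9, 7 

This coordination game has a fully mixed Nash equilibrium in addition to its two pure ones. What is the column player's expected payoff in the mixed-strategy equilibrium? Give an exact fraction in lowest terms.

The row player mixes with probability p on X, chosen so the column player is indifferent: 8p + 3(1−p) = (-2)p + 7(1−p) gives p = 2/7.
The column player's expected payoff is 8·2/7 + 3·5/7 = 31/7.

31/7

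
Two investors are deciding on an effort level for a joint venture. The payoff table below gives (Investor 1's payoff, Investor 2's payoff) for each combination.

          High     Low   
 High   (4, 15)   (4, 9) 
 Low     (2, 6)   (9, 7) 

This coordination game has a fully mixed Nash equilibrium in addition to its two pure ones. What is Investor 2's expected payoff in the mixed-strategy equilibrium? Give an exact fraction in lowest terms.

Investor 1 mixes with probability p on High, chosen so Investor 2 is indifferent: 15p + 6(1−p) = 9p + 7(1−p) gives p = 1/7.
Investor 2's expected payoff is 15·1/7 + 6·6/7 = 51/7.

51/7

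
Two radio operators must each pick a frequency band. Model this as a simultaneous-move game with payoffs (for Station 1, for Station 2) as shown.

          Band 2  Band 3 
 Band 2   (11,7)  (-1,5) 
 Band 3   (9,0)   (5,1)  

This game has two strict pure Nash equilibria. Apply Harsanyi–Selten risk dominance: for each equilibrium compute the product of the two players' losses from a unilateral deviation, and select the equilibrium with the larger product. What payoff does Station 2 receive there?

At both Band 2: Station 1 loses 11 − 9 = 2 by deviating; Station 2 loses 7 − 5 = 2. Product = 2·2 = 4.
At both Band 3: Station 1 loses 5 − (-1) = 6 by deviating; Station 2 loses 1 − 0 = 1. Product = 6·1 = 6.
6 > 4, so both Band 3 is risk-dominant. Station 2's payoff there is 1.

1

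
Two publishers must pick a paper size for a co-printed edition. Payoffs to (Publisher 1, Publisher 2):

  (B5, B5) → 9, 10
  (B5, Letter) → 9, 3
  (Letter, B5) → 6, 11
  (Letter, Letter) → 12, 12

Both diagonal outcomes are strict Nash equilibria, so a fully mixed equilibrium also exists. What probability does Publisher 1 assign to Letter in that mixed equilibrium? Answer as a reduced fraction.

Publisher 1's mix p on B5 must make Publisher 2 indifferent between B5 and Letter.
Publisher 2's payoff from B5: 10p + 11(1−p). From Letter: 3p + 12(1−p).
Set equal: 7p = 1(1−p) → p = 1/8.
Probability on Letter is 1 − 1/8 = 7/8.

7/8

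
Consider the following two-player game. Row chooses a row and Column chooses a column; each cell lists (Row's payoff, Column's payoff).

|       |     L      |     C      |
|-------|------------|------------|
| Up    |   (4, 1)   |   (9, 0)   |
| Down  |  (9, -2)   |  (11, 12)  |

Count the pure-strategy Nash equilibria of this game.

(Down, C): Row gets 11 (best alternative 9); Column gets 12 (best alternative -2). Neither deviates — NE.
(Up, L) is not a NE: Row would switch to Down (9 > 4).
No other cell survives both best-response checks, so there is 1 pure NE.

1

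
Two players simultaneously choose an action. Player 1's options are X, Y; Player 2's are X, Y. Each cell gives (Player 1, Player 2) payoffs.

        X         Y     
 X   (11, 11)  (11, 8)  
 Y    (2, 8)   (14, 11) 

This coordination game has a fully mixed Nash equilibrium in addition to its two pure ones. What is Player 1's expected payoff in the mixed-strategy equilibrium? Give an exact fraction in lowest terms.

Player 2 mixes with probability q on X, chosen so Player 1 is indifferent: 11q + 11(1−q) = 2q + 14(1−q) gives q = 1/4.
Player 1's expected payoff (from either row, since indifferent) is 11·1/4 + 11·3/4 = 11.

11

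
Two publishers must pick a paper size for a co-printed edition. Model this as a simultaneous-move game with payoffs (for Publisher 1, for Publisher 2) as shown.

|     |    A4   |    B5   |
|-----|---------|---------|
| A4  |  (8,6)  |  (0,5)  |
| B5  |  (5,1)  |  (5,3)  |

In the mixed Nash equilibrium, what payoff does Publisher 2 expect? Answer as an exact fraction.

13/3

Publisher 1 mixes with probability p on A4, chosen so Publisher 2 is indifferent: 6p + 1(1−p) = 5p + 3(1−p) gives p = 2/3.
Publisher 2's expected payoff is 6·2/3 + 1·1/3 = 13/3.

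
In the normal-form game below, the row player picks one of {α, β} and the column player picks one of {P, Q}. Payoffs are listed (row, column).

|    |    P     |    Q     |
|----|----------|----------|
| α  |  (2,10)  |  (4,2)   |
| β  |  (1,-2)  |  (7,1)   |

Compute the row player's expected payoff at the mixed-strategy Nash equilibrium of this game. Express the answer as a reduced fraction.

The column player mixes with probability q on P, chosen so the row player is indifferent: 2q + 4(1−q) = 1q + 7(1−q) gives q = 3/4.
The row player's expected payoff (from either row, since indifferent) is 2·3/4 + 4·1/4 = 5/2.

5/2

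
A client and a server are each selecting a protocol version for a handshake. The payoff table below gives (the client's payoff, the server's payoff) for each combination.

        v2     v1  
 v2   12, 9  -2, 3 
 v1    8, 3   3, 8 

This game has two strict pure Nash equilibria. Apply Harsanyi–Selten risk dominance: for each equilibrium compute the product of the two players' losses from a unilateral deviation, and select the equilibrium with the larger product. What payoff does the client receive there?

3

At both v2: the client loses 12 − 8 = 4 by deviating; the server loses 9 − 3 = 6. Product = 4·6 = 24.
At both v1: the client loses 3 − (-2) = 5 by deviating; the server loses 8 − 3 = 5. Product = 5·5 = 25.
25 > 24, so both v1 is risk-dominant. The client's payoff there is 3.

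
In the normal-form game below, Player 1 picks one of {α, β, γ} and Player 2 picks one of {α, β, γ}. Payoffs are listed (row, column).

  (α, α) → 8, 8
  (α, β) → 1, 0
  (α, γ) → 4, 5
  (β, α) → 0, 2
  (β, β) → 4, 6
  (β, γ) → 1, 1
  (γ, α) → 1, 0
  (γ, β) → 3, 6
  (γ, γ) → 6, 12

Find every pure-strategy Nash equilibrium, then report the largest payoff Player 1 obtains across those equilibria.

8

Both α is a pure NE (Player 1: 8 ≥ 1; Player 2: 8 ≥ 5). Player 1 gets 8.
Both β is a pure NE (Player 1: 4 ≥ 3; Player 2: 6 ≥ 2). Player 1 gets 4.
Both γ is a pure NE (Player 1: 6 ≥ 4; Player 2: 12 ≥ 6). Player 1 gets 6.
Every other cell has a profitable deviation for at least one player. Highest of {8, 4, 6} is 8.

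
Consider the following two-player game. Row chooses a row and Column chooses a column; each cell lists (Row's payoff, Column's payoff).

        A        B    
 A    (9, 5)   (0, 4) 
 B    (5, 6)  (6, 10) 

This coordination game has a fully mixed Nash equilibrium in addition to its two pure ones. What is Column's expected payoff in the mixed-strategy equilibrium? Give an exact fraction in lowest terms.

26/5

Row mixes with probability p on A, chosen so Column is indifferent: 5p + 6(1−p) = 4p + 10(1−p) gives p = 4/5.
Column's expected payoff is 5·4/5 + 6·1/5 = 26/5.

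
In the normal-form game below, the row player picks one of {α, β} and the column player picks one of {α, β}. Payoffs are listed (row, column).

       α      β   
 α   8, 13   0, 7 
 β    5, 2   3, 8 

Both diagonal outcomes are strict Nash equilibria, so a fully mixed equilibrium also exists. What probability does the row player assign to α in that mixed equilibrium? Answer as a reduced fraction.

The row player's mix p on α must make the column player indifferent between α and β.
The column player's payoff from α: 13p + 2(1−p). From β: 7p + 8(1−p).
Set equal: 6p = 6(1−p) → p = 6/12 = 1/2.

1/2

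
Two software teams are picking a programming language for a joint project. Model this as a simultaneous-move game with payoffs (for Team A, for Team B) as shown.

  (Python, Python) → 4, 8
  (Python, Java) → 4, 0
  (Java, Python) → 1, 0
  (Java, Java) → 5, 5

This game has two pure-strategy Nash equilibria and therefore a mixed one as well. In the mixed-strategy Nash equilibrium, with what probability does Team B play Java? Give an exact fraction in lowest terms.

3/4

Team B's mix q on Python must make Team A indifferent between Python and Java.
Team A's payoff from Python: 4q + 4(1−q). From Java: 1q + 5(1−q).
Set equal: 3q = 1(1−q) → q = 1/4.
Probability on Java is 1 − 1/4 = 3/4.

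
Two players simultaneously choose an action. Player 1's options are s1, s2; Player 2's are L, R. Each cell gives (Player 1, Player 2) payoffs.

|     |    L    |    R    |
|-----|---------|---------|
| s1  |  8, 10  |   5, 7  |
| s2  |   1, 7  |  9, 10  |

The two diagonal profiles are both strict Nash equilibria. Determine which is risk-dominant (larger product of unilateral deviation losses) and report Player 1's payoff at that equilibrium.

8

At (s1, L): Player 1 loses 8 − 1 = 7 by deviating; Player 2 loses 10 − 7 = 3. Product = 7·3 = 21.
At (s2, R): Player 1 loses 9 − 5 = 4 by deviating; Player 2 loses 10 − 7 = 3. Product = 4·3 = 12.
21 > 12, so (s1, L) is risk-dominant. Player 1's payoff there is 8.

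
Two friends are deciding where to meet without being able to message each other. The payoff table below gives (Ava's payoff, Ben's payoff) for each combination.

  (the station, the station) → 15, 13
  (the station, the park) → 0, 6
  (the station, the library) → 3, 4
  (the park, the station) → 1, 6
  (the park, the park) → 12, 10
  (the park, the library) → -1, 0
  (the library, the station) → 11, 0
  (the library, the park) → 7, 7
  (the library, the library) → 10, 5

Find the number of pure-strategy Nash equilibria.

2

Both the station: Ava gets 15 (best alternative 11); Ben gets 13 (best alternative 6). Neither deviates — NE.
Both the park: Ava gets 12 (best alternative 7); Ben gets 10 (best alternative 6). Neither deviates — NE.
Both the library is not a NE: Ben would switch to the park (7 > 5).
No other cell survives both best-response checks, so there are 2 pure NE.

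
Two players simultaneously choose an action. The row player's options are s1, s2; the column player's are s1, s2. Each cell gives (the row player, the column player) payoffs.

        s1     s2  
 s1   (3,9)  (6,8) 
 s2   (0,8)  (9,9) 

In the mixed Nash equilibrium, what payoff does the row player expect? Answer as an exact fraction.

9/2

The column player mixes with probability q on s1, chosen so the row player is indifferent: 3q + 6(1−q) = 0q + 9(1−q) gives q = 1/2.
The row player's expected payoff (from either row, since indifferent) is 3·1/2 + 6·1/2 = 9/2.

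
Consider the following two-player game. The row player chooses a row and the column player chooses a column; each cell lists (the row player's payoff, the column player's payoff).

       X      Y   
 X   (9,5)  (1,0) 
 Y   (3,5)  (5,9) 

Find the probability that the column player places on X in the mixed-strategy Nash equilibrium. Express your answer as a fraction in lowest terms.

The column player's mix q on X must make the row player indifferent between X and Y.
The row player's payoff from X: 9q + 1(1−q). From Y: 3q + 5(1−q).
Set equal: 6q = 4(1−q) → q = 4/10 = 2/5.

2/5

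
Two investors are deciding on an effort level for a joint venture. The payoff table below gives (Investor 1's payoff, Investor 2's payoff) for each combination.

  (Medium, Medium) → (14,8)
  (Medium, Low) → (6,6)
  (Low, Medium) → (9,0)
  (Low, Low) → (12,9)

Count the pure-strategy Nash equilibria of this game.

2

Both Medium: Investor 1 gets 14 (best alternative 9); Investor 2 gets 8 (best alternative 6). Neither deviates — NE.
Both Low: Investor 1 gets 12 (best alternative 6); Investor 2 gets 9 (best alternative 0). Neither deviates — NE.
(Low, Medium) is not a NE: Investor 1 would switch to Medium (14 > 9).
No other cell survives both best-response checks, so there are 2 pure NE.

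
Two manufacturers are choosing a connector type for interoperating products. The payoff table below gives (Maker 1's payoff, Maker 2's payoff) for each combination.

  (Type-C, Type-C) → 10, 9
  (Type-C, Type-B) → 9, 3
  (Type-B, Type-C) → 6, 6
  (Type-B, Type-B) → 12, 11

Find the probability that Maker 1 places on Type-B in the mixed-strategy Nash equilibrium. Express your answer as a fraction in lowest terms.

Maker 1's mix p on Type-C must make Maker 2 indifferent between Type-C and Type-B.
Maker 2's payoff from Type-C: 9p + 6(1−p). From Type-B: 3p + 11(1−p).
Set equal: 6p = 5(1−p) → p = 5/11.
Probability on Type-B is 1 − 5/11 = 6/11.

6/11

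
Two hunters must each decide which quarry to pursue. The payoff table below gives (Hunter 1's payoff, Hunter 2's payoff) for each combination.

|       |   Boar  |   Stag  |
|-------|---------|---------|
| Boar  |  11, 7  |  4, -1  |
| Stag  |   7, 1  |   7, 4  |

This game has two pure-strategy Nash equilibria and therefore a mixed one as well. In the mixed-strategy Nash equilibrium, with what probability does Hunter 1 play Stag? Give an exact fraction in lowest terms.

Hunter 1's mix p on Boar must make Hunter 2 indifferent between Boar and Stag.
Hunter 2's payoff from Boar: 7p + 1(1−p). From Stag: (-1)p + 4(1−p).
Set equal: 8p = 3(1−p) → p = 3/11.
Probability on Stag is 1 − 3/11 = 8/11.

8/11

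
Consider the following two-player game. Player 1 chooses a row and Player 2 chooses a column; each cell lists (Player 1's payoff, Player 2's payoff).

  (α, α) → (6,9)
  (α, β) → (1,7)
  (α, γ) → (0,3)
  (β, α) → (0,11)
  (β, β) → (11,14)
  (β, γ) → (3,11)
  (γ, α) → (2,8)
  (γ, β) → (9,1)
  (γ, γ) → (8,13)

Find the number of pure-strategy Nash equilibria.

Both α: Player 1 gets 6 (best alternative 2); Player 2 gets 9 (best alternative 7). Neither deviates — NE.
Both β: Player 1 gets 11 (best alternative 9); Player 2 gets 14 (best alternative 11). Neither deviates — NE.
Both γ: Player 1 gets 8 (best alternative 3); Player 2 gets 13 (best alternative 8). Neither deviates — NE.
(α, β) is not a NE: Player 1 would switch to β (11 > 1).
No other cell survives both best-response checks, so there are 3 pure NE.

3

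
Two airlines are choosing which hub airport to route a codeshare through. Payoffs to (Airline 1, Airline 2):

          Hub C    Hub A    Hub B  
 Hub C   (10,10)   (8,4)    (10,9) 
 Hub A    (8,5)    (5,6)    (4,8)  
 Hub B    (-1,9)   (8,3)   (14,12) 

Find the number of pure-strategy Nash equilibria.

2

Both Hub C: Airline 1 gets 10 (best alternative 8); Airline 2 gets 10 (best alternative 9). Neither deviates — NE.
Both Hub B: Airline 1 gets 14 (best alternative 10); Airline 2 gets 12 (best alternative 9). Neither deviates — NE.
Both Hub A is not a NE: Airline 1 would switch to Hub C (8 > 5).
No other cell survives both best-response checks, so there are 2 pure NE.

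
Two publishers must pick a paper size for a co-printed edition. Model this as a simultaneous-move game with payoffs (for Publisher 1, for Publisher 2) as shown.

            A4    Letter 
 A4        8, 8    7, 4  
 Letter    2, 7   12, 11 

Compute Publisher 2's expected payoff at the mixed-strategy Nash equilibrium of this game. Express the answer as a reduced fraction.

15/2

Publisher 1 mixes with probability p on A4, chosen so Publisher 2 is indifferent: 8p + 7(1−p) = 4p + 11(1−p) gives p = 1/2.
Publisher 2's expected payoff is 8·1/2 + 7·1/2 = 15/2.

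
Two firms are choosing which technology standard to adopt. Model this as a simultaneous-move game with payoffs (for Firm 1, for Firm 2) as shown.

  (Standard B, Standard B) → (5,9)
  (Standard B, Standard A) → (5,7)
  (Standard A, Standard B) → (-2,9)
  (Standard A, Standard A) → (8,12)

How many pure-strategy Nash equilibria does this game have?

Both Standard B: Firm 1 gets 5 (best alternative -2); Firm 2 gets 9 (best alternative 7). Neither deviates — NE.
Both Standard A: Firm 1 gets 8 (best alternative 5); Firm 2 gets 12 (best alternative 9). Neither deviates — NE.
(Standard A, Standard B) is not a NE: Firm 1 would switch to Standard B (5 > -2).
No other cell survives both best-response checks, so there are 2 pure NE.

2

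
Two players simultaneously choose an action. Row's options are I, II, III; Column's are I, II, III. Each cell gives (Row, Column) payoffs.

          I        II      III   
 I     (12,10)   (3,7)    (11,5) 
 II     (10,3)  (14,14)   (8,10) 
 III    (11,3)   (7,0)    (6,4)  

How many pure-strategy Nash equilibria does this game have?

Both I: Row gets 12 (best alternative 11); Column gets 10 (best alternative 7). Neither deviates — NE.
Both II: Row gets 14 (best alternative 7); Column gets 14 (best alternative 10). Neither deviates — NE.
Both III is not a NE: Row would switch to I (11 > 6).
No other cell survives both best-response checks, so there are 2 pure NE.

2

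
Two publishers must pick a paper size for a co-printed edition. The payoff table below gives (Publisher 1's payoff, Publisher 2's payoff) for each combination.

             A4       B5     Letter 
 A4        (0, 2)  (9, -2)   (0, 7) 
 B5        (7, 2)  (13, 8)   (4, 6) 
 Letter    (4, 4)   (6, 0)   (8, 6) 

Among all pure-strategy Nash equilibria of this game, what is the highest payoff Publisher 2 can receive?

8

Both B5 is a pure NE (Publisher 1: 13 ≥ 9; Publisher 2: 8 ≥ 6). Publisher 2 gets 8.
Both Letter is a pure NE (Publisher 1: 8 ≥ 4; Publisher 2: 6 ≥ 4). Publisher 2 gets 6.
Every other cell has a profitable deviation for at least one player. Highest of {8, 6} is 8.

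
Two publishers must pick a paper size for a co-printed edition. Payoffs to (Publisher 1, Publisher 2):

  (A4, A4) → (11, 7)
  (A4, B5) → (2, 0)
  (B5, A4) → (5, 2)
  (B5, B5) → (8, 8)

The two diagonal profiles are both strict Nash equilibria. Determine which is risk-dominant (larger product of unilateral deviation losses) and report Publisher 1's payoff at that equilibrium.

At both A4: Publisher 1 loses 11 − 5 = 6 by deviating; Publisher 2 loses 7 − 0 = 7. Product = 6·7 = 42.
At both B5: Publisher 1 loses 8 − 2 = 6 by deviating; Publisher 2 loses 8 − 2 = 6. Product = 6·6 = 36.
42 > 36, so both A4 is risk-dominant. Publisher 1's payoff there is 11.

11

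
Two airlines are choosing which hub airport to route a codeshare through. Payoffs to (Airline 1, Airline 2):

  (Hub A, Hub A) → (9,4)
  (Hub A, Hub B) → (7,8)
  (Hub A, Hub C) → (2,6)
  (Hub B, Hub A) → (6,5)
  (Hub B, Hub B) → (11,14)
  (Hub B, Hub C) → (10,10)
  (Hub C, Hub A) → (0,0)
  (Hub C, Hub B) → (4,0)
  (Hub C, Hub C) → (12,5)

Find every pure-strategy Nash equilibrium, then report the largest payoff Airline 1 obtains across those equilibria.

Both Hub B is a pure NE (Airline 1: 11 ≥ 7; Airline 2: 14 ≥ 10). Airline 1 gets 11.
Both Hub C is a pure NE (Airline 1: 12 ≥ 10; Airline 2: 5 ≥ 0). Airline 1 gets 12.
Every other cell has a profitable deviation for at least one player. Highest of {11, 12} is 12.

12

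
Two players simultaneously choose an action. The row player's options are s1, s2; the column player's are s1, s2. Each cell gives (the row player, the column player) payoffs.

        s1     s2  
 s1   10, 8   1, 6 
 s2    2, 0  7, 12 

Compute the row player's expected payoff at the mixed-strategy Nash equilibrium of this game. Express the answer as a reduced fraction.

34/7

The column player mixes with probability q on s1, chosen so the row player is indifferent: 10q + 1(1−q) = 2q + 7(1−q) gives q = 3/7.
The row player's expected payoff (from either row, since indifferent) is 10·3/7 + 1·4/7 = 34/7.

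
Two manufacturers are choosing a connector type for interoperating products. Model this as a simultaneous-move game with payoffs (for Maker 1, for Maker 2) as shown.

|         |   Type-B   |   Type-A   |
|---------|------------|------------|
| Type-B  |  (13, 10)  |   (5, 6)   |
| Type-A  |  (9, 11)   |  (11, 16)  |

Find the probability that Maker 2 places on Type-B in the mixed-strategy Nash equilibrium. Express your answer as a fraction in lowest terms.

Maker 2's mix q on Type-B must make Maker 1 indifferent between Type-B and Type-A.
Maker 1's payoff from Type-B: 13q + 5(1−q). From Type-A: 9q + 11(1−q).
Set equal: 4q = 6(1−q) → q = 6/10 = 3/5.

3/5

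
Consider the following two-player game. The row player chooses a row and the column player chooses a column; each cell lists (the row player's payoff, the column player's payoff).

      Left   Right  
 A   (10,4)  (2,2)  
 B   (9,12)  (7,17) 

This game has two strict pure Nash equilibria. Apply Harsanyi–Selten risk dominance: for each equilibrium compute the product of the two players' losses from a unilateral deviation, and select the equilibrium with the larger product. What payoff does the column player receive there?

17

At (A, Left): the row player loses 10 − 9 = 1 by deviating; the column player loses 4 − 2 = 2. Product = 1·2 = 2.
At (B, Right): the row player loses 7 − 2 = 5 by deviating; the column player loses 17 − 12 = 5. Product = 5·5 = 25.
25 > 2, so (B, Right) is risk-dominant. The column player's payoff there is 17.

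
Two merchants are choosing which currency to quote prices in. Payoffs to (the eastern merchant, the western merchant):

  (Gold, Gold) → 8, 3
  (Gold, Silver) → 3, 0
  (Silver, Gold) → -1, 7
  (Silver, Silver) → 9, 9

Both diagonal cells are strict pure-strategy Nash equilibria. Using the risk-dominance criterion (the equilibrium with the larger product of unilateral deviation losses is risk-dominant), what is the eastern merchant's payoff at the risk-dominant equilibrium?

At both Gold: the eastern merchant loses 8 − (-1) = 9 by deviating; the western merchant loses 3 − 0 = 3. Product = 9·3 = 27.
At both Silver: the eastern merchant loses 9 − 3 = 6 by deviating; the western merchant loses 9 − 7 = 2. Product = 6·2 = 12.
27 > 12, so both Gold is risk-dominant. The eastern merchant's payoff there is 8.

8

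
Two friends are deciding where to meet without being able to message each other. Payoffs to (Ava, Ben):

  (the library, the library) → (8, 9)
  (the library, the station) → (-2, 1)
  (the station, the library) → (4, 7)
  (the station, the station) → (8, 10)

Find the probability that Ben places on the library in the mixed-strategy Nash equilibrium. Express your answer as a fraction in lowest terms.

Ben's mix q on the library must make Ava indifferent between the library and the station.
Ava's payoff from the library: 8q + (-2)(1−q). From the station: 4q + 8(1−q).
Set equal: 4q = 10(1−q) → q = 10/14 = 5/7.

5/7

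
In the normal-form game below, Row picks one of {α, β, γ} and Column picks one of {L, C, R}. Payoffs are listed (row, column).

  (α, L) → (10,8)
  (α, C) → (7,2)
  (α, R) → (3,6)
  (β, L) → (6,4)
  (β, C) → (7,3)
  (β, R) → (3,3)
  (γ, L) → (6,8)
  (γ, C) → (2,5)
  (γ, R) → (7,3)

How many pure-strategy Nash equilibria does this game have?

(α, L): Row gets 10 (best alternative 6); Column gets 8 (best alternative 6). Neither deviates — NE.
(γ, R) is not a NE: Column would switch to L (8 > 3).
No other cell survives both best-response checks, so there is 1 pure NE.

1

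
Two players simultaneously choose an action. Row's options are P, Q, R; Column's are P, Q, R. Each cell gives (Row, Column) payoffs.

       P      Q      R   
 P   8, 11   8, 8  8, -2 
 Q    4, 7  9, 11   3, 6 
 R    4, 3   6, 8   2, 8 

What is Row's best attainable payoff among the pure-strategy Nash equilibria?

Both P is a pure NE (Row: 8 ≥ 4; Column: 11 ≥ 8). Row gets 8.
Both Q is a pure NE (Row: 9 ≥ 8; Column: 11 ≥ 7). Row gets 9.
Every other cell has a profitable deviation for at least one player. Highest of {8, 9} is 9.

9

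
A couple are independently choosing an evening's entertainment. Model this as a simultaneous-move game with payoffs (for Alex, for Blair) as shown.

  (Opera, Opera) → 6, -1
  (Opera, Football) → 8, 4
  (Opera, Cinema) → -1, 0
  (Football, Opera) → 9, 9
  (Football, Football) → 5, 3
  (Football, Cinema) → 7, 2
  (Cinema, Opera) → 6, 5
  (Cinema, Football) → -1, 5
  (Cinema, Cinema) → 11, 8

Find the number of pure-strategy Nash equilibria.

3

(Opera, Football): Alex gets 8 (best alternative 5); Blair gets 4 (best alternative 0). Neither deviates — NE.
(Football, Opera): Alex gets 9 (best alternative 6); Blair gets 9 (best alternative 3). Neither deviates — NE.
Both Cinema: Alex gets 11 (best alternative 7); Blair gets 8 (best alternative 5). Neither deviates — NE.
Both Opera is not a NE: Alex would switch to Football (9 > 6).
No other cell survives both best-response checks, so there are 3 pure NE.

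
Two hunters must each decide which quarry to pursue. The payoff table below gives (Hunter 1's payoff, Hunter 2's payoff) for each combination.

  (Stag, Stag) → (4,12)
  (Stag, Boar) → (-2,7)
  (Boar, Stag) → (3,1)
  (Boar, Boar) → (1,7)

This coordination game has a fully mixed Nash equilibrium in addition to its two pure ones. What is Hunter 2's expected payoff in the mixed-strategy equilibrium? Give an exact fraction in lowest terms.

7

Hunter 1 mixes with probability p on Stag, chosen so Hunter 2 is indifferent: 12p + 1(1−p) = 7p + 7(1−p) gives p = 6/11.
Hunter 2's expected payoff is 12·6/11 + 1·5/11 = 7.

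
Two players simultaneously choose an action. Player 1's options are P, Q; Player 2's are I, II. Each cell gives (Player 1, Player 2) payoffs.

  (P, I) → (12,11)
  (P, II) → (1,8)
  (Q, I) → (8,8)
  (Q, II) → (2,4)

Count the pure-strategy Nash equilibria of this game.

(P, I): Player 1 gets 12 (best alternative 8); Player 2 gets 11 (best alternative 8). Neither deviates — NE.
(Q, II) is not a NE: Player 2 would switch to I (8 > 4).
No other cell survives both best-response checks, so there is 1 pure NE.

1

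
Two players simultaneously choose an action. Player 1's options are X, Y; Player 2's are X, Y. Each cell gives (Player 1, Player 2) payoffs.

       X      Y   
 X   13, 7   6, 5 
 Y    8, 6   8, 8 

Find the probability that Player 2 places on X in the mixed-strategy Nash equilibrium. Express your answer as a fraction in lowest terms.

Player 2's mix q on X must make Player 1 indifferent between X and Y.
Player 1's payoff from X: 13q + 6(1−q). From Y: 8q + 8(1−q).
Set equal: 5q = 2(1−q) → q = 2/7.

2/7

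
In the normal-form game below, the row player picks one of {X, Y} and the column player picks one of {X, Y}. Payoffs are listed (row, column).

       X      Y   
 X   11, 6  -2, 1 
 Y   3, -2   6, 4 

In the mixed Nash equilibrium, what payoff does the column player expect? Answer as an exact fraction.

26/11

The row player mixes with probability p on X, chosen so the column player is indifferent: 6p + (-2)(1−p) = 1p + 4(1−p) gives p = 6/11.
The column player's expected payoff is 6·6/11 + (-2)·5/11 = 26/11.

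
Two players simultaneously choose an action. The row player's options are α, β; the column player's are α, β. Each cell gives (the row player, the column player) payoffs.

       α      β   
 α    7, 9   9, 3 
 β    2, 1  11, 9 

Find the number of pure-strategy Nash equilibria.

2

Both α: the row player gets 7 (best alternative 2); the column player gets 9 (best alternative 3). Neither deviates — NE.
Both β: the row player gets 11 (best alternative 9); the column player gets 9 (best alternative 1). Neither deviates — NE.
(β, α) is not a NE: the row player would switch to α (7 > 2).
No other cell survives both best-response checks, so there are 2 pure NE.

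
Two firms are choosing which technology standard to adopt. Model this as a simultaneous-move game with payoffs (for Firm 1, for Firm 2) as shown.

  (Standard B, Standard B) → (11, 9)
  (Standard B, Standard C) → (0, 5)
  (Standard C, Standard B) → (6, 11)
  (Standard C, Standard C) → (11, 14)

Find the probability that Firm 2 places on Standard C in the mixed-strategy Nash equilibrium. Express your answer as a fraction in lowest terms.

Firm 2's mix q on Standard B must make Firm 1 indifferent between Standard B and Standard C.
Firm 1's payoff from Standard B: 11q + 0(1−q). From Standard C: 6q + 11(1−q).
Set equal: 5q = 11(1−q) → q = 11/16.
Probability on Standard C is 1 − 11/16 = 5/16.

5/16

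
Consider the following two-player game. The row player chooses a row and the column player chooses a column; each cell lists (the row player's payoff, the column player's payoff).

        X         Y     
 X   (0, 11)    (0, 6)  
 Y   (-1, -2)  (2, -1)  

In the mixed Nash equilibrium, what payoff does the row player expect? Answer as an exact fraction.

The column player mixes with probability q on X, chosen so the row player is indifferent: 0q + 0(1−q) = (-1)q + 2(1−q) gives q = 2/3.
The row player's expected payoff (from either row, since indifferent) is 0·2/3 + 0·1/3 = 0.

0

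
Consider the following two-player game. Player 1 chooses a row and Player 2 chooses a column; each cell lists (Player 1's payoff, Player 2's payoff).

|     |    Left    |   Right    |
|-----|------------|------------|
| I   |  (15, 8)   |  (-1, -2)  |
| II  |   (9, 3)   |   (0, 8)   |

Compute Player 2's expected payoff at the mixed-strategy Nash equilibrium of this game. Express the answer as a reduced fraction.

14/3

Player 1 mixes with probability p on I, chosen so Player 2 is indifferent: 8p + 3(1−p) = (-2)p + 8(1−p) gives p = 1/3.
Player 2's expected payoff is 8·1/3 + 3·2/3 = 14/3.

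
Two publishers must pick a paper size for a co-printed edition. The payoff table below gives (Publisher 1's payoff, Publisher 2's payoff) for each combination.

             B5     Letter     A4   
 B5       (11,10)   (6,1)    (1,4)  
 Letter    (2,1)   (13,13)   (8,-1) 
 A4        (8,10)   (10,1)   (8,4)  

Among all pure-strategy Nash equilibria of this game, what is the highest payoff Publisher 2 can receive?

13

Both B5 is a pure NE (Publisher 1: 11 ≥ 8; Publisher 2: 10 ≥ 4). Publisher 2 gets 10.
Both Letter is a pure NE (Publisher 1: 13 ≥ 10; Publisher 2: 13 ≥ 1). Publisher 2 gets 13.
Every other cell has a profitable deviation for at least one player. Highest of {10, 13} is 13.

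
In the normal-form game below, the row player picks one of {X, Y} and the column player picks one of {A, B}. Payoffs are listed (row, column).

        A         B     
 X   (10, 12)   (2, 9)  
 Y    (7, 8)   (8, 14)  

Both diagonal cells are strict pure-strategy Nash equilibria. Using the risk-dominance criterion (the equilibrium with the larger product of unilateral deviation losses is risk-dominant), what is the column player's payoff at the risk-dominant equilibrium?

At (X, A): the row player loses 10 − 7 = 3 by deviating; the column player loses 12 − 9 = 3. Product = 3·3 = 9.
At (Y, B): the row player loses 8 − 2 = 6 by deviating; the column player loses 14 − 8 = 6. Product = 6·6 = 36.
36 > 9, so (Y, B) is risk-dominant. The column player's payoff there is 14.

14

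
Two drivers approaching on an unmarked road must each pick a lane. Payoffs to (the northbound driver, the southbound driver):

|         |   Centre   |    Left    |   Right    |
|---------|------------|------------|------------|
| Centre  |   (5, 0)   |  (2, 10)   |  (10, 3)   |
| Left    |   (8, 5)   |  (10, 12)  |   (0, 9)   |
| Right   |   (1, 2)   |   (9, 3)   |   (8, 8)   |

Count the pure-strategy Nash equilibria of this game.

Both Left: the northbound driver gets 10 (best alternative 9); the southbound driver gets 12 (best alternative 9). Neither deviates — NE.
Both Right is not a NE: the northbound driver would switch to Centre (10 > 8).
No other cell survives both best-response checks, so there is 1 pure NE.

1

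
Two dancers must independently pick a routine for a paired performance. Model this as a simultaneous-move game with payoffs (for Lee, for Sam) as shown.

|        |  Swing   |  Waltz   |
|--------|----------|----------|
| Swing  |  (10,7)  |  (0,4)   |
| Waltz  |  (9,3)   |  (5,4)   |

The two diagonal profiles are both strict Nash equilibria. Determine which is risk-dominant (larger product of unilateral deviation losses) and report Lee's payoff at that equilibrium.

At both Swing: Lee loses 10 − 9 = 1 by deviating; Sam loses 7 − 4 = 3. Product = 1·3 = 3.
At both Waltz: Lee loses 5 − 0 = 5 by deviating; Sam loses 4 − 3 = 1. Product = 5·1 = 5.
5 > 3, so both Waltz is risk-dominant. Lee's payoff there is 5.

5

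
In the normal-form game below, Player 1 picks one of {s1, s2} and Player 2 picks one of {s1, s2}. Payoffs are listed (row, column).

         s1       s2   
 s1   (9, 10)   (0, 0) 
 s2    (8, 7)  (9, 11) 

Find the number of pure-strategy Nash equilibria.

Both s1: Player 1 gets 9 (best alternative 8); Player 2 gets 10 (best alternative 0). Neither deviates — NE.
Both s2: Player 1 gets 9 (best alternative 0); Player 2 gets 11 (best alternative 7). Neither deviates — NE.
(s2, s1) is not a NE: Player 1 would switch to s1 (9 > 8).
No other cell survives both best-response checks, so there are 2 pure NE.

2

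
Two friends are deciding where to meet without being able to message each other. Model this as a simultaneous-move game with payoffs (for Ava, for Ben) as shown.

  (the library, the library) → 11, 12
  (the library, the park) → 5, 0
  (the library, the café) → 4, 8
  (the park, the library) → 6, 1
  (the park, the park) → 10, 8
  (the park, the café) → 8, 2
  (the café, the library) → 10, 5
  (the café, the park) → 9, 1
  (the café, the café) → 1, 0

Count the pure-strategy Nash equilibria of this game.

2

Both the library: Ava gets 11 (best alternative 10); Ben gets 12 (best alternative 8). Neither deviates — NE.
Both the park: Ava gets 10 (best alternative 9); Ben gets 8 (best alternative 2). Neither deviates — NE.
Both the café is not a NE: Ava would switch to the park (8 > 1).
No other cell survives both best-response checks, so there are 2 pure NE.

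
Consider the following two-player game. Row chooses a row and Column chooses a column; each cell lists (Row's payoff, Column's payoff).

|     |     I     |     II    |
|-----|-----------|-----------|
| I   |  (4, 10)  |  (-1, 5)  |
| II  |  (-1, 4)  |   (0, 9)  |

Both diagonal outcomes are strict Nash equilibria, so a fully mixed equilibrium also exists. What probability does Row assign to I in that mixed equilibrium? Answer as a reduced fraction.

Row's mix p on I must make Column indifferent between I and II.
Column's payoff from I: 10p + 4(1−p). From II: 5p + 9(1−p).
Set equal: 5p = 5(1−p) → p = 5/10 = 1/2.

1/2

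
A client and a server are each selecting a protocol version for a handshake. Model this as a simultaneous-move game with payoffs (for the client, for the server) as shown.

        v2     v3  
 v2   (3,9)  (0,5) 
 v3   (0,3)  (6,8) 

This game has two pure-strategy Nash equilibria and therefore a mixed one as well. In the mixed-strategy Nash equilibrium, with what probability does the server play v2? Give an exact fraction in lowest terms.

2/3

The server's mix q on v2 must make the client indifferent between v2 and v3.
The client's payoff from v2: 3q + 0(1−q). From v3: 0q + 6(1−q).
Set equal: 3q = 6(1−q) → q = 6/9 = 2/3.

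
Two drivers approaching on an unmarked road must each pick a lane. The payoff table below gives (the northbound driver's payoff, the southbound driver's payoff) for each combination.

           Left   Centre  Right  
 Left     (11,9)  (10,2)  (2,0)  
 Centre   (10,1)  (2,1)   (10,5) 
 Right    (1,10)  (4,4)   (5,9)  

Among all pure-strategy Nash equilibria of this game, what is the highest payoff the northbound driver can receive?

11

Both Left is a pure NE (the northbound driver: 11 ≥ 10; the southbound driver: 9 ≥ 2). The northbound driver gets 11.
(Centre, Right) is a pure NE (the northbound driver: 10 ≥ 5; the southbound driver: 5 ≥ 1). The northbound driver gets 10.
Every other cell has a profitable deviation for at least one player. Highest of {11, 10} is 11.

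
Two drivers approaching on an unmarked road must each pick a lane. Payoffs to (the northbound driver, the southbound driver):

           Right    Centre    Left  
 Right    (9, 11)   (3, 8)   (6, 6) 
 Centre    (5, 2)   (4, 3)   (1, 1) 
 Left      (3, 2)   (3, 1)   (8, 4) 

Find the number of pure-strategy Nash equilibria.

Both Right: the northbound driver gets 9 (best alternative 5); the southbound driver gets 11 (best alternative 8). Neither deviates — NE.
Both Centre: the northbound driver gets 4 (best alternative 3); the southbound driver gets 3 (best alternative 2). Neither deviates — NE.
Both Left: the northbound driver gets 8 (best alternative 6); the southbound driver gets 4 (best alternative 2). Neither deviates — NE.
(Centre, Right) is not a NE: the northbound driver would switch to Right (9 > 5).
No other cell survives both best-response checks, so there are 3 pure NE.

3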